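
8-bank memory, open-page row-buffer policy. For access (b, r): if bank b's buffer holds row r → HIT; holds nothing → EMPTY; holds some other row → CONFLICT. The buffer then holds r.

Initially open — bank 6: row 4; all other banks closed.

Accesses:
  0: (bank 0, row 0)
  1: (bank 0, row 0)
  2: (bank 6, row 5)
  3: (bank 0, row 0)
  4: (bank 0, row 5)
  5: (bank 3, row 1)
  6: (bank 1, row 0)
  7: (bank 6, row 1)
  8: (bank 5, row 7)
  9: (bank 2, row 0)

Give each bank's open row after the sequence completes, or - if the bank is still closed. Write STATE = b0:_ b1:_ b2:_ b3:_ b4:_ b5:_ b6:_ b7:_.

  [0] b0 r0: no row ⇒ E
  [1] b0 r0: had r0 ⇒ H
  [2] b6 r5: had r4 ⇒ C
  [3] b0 r0: had r0 ⇒ H
  [4] b0 r5: had r0 ⇒ C
  [5] b3 r1: no row ⇒ E
  [6] b1 r0: no row ⇒ E
  [7] b6 r1: had r5 ⇒ C
  [8] b5 r7: no row ⇒ E
  [9] b2 r0: no row ⇒ E

STATE = b0:5 b1:0 b2:0 b3:1 b4:- b5:7 b6:1 b7:-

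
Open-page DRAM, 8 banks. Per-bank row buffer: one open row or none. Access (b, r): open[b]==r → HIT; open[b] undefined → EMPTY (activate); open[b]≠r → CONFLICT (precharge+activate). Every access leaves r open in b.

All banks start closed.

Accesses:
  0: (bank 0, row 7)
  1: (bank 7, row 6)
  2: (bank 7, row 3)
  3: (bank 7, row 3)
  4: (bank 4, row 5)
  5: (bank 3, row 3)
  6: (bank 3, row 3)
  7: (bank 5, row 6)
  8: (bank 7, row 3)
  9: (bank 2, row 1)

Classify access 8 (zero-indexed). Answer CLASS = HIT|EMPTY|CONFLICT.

0: bank 0 row 7 — prev None → EMPTY
1: bank 7 row 6 — prev None → EMPTY
2: bank 7 row 3 — prev 6 → CONFLICT
3: bank 7 row 3 — prev 3 → HIT
4: bank 4 row 5 — prev None → EMPTY
5: bank 3 row 3 — prev None → EMPTY
6: bank 3 row 3 — prev 3 → HIT
7: bank 5 row 6 — prev None → EMPTY
8: bank 7 row 3 — prev 3 → HIT
9: bank 2 row 1 — prev None → EMPTY

CLASS = HIT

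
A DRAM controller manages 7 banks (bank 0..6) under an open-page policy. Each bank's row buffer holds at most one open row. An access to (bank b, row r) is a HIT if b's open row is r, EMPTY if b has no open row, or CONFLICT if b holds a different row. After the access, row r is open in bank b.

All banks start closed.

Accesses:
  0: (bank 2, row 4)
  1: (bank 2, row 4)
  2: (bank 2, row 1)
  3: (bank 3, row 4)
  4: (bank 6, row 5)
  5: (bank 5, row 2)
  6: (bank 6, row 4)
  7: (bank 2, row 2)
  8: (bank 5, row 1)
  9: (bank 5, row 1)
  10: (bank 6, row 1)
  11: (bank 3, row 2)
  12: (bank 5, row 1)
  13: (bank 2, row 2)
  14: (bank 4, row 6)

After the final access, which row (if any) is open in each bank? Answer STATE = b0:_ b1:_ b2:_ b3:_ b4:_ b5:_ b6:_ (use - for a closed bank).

step 0: bank2 None->4 [EMPTY]
step 1: bank2 4->4 [HIT]
step 2: bank2 4->1 [CONFLICT]
step 3: bank3 None->4 [EMPTY]
step 4: bank6 None->5 [EMPTY]
step 5: bank5 None->2 [EMPTY]
step 6: bank6 5->4 [CONFLICT]
step 7: bank2 1->2 [CONFLICT]
step 8: bank5 2->1 [CONFLICT]
step 9: bank5 1->1 [HIT]
step 10: bank6 4->1 [CONFLICT]
step 11: bank3 4->2 [CONFLICT]
step 12: bank5 1->1 [HIT]
step 13: bank2 2->2 [HIT]
step 14: bank4 None->6 [EMPTY]

STATE = b0:- b1:- b2:2 b3:2 b4:6 b5:1 b6:1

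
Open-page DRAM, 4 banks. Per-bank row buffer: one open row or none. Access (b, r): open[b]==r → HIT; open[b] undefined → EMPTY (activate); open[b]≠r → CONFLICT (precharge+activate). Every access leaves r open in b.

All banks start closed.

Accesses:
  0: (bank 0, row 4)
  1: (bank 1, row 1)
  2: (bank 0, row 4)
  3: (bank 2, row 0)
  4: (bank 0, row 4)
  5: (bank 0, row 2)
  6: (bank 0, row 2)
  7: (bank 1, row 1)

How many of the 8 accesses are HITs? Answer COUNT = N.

COUNT = 4

#0 (0,4) E
#1 (1,1) E
#2 (0,4) H  (was 4)
#3 (2,0) E
#4 (0,4) H  (was 4)
#5 (0,2) C  (was 4)
#6 (0,2) H  (was 2)
#7 (1,1) H  (was 1)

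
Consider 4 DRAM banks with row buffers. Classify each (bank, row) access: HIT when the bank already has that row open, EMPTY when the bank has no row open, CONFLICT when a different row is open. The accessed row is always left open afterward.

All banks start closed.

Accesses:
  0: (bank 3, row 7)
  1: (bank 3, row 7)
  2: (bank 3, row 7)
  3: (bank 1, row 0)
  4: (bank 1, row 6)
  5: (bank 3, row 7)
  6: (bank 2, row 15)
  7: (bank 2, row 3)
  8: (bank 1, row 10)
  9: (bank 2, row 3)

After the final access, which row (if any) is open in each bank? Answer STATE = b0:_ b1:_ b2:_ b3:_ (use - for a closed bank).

STATE = b0:- b1:10 b2:3 b3:7

  [0] b3 r7: no row ⇒ E
  [1] b3 r7: had r7 ⇒ H
  [2] b3 r7: had r7 ⇒ H
  [3] b1 r0: no row ⇒ E
  [4] b1 r6: had r0 ⇒ C
  [5] b3 r7: had r7 ⇒ H
  [6] b2 r15: no row ⇒ E
  [7] b2 r3: had r15 ⇒ C
  [8] b1 r10: had r6 ⇒ C
  [9] b2 r3: had r3 ⇒ H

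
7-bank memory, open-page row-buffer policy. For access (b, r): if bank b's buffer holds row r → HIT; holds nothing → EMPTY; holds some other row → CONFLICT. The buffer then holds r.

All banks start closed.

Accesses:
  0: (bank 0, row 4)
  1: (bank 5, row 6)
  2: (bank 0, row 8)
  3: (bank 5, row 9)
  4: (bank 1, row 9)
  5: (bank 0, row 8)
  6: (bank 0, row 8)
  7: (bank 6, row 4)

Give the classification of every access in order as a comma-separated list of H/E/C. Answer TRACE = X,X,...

0: bank 0 row 4 — prev None → EMPTY
1: bank 5 row 6 — prev None → EMPTY
2: bank 0 row 8 — prev 4 → CONFLICT
3: bank 5 row 9 — prev 6 → CONFLICT
4: bank 1 row 9 — prev None → EMPTY
5: bank 0 row 8 — prev 8 → HIT
6: bank 0 row 8 — prev 8 → HIT
7: bank 6 row 4 — prev None → EMPTY

TRACE = E,E,C,C,E,H,H,E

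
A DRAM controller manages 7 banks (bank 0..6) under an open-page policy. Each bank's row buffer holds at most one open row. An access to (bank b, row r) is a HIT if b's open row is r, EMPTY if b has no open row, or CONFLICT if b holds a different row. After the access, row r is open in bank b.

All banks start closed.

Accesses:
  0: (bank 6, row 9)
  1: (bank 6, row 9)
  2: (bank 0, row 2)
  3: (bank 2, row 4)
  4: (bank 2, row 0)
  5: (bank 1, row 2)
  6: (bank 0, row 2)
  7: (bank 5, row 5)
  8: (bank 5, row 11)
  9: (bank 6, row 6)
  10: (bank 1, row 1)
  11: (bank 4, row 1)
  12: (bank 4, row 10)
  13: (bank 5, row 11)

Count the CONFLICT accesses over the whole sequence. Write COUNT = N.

COUNT = 5

  [0] b6 r9: no row ⇒ E
  [1] b6 r9: had r9 ⇒ H
  [2] b0 r2: no row ⇒ E
  [3] b2 r4: no row ⇒ E
  [4] b2 r0: had r4 ⇒ C
  [5] b1 r2: no row ⇒ E
  [6] b0 r2: had r2 ⇒ H
  [7] b5 r5: no row ⇒ E
  [8] b5 r11: had r5 ⇒ C
  [9] b6 r6: had r9 ⇒ C
  [10] b1 r1: had r2 ⇒ C
  [11] b4 r1: no row ⇒ E
  [12] b4 r10: had r1 ⇒ C
  [13] b5 r11: had r11 ⇒ H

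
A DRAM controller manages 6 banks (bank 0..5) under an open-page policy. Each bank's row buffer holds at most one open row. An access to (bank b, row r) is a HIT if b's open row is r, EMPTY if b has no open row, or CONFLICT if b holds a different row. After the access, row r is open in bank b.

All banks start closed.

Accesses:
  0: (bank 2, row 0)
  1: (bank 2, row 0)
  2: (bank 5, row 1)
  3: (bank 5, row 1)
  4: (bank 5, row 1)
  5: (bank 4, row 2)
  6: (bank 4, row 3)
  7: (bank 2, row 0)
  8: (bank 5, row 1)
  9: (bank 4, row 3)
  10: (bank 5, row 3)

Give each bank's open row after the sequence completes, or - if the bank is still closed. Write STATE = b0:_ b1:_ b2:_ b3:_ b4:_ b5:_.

  [0] b2 r0: no row ⇒ E
  [1] b2 r0: had r0 ⇒ H
  [2] b5 r1: no row ⇒ E
  [3] b5 r1: had r1 ⇒ H
  [4] b5 r1: had r1 ⇒ H
  [5] b4 r2: no row ⇒ E
  [6] b4 r3: had r2 ⇒ C
  [7] b2 r0: had r0 ⇒ H
  [8] b5 r1: had r1 ⇒ H
  [9] b4 r3: had r3 ⇒ H
  [10] b5 r3: had r1 ⇒ C

STATE = b0:- b1:- b2:0 b3:- b4:3 b5:3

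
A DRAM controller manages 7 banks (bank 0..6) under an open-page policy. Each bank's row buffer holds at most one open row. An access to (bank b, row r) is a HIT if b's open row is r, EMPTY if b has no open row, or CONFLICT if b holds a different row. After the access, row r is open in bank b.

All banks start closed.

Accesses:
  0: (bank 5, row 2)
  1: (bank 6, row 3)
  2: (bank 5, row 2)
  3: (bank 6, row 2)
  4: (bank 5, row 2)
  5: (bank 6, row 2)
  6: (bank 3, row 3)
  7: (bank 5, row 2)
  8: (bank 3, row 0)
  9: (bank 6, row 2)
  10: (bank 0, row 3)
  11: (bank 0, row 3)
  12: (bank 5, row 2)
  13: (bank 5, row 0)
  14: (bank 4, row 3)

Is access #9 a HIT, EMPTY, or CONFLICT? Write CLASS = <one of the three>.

  [0] b5 r2: no row ⇒ E
  [1] b6 r3: no row ⇒ E
  [2] b5 r2: had r2 ⇒ H
  [3] b6 r2: had r3 ⇒ C
  [4] b5 r2: had r2 ⇒ H
  [5] b6 r2: had r2 ⇒ H
  [6] b3 r3: no row ⇒ E
  [7] b5 r2: had r2 ⇒ H
  [8] b3 r0: had r3 ⇒ C
  [9] b6 r2: had r2 ⇒ H
  [10] b0 r3: no row ⇒ E
  [11] b0 r3: had r3 ⇒ H
  [12] b5 r2: had r2 ⇒ H
  [13] b5 r0: had r2 ⇒ C
  [14] b4 r3: no row ⇒ E

CLASS = HIT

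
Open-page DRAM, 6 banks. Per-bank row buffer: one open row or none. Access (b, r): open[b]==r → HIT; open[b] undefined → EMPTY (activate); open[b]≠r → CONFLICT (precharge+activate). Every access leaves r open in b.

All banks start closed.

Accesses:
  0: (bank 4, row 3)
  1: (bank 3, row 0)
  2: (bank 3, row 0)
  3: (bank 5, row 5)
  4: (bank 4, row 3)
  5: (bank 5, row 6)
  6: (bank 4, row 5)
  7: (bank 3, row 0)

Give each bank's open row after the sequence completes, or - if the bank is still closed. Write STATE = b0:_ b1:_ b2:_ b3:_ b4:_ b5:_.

0: bank 4 row 3 — prev None → EMPTY
1: bank 3 row 0 — prev None → EMPTY
2: bank 3 row 0 — prev 0 → HIT
3: bank 5 row 5 — prev None → EMPTY
4: bank 4 row 3 — prev 3 → HIT
5: bank 5 row 6 — prev 5 → CONFLICT
6: bank 4 row 5 — prev 3 → CONFLICT
7: bank 3 row 0 — prev 0 → HIT

STATE = b0:- b1:- b2:- b3:0 b4:5 b5:6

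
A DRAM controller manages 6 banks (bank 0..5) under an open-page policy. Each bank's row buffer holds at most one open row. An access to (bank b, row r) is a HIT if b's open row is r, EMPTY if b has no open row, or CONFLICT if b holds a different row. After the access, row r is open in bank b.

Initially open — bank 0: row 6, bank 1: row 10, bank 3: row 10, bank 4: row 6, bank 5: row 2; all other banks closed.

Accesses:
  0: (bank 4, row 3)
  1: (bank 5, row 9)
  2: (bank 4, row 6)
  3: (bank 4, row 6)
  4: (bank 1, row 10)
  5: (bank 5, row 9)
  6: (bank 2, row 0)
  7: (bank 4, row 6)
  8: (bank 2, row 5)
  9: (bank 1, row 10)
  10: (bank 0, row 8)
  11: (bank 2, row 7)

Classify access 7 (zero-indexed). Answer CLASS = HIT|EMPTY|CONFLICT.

  [0] b4 r3: had r6 ⇒ C
  [1] b5 r9: had r2 ⇒ C
  [2] b4 r6: had r3 ⇒ C
  [3] b4 r6: had r6 ⇒ H
  [4] b1 r10: had r10 ⇒ H
  [5] b5 r9: had r9 ⇒ H
  [6] b2 r0: no row ⇒ E
  [7] b4 r6: had r6 ⇒ H
  [8] b2 r5: had r0 ⇒ C
  [9] b1 r10: had r10 ⇒ H
  [10] b0 r8: had r6 ⇒ C
  [11] b2 r7: had r5 ⇒ C

CLASS = HIT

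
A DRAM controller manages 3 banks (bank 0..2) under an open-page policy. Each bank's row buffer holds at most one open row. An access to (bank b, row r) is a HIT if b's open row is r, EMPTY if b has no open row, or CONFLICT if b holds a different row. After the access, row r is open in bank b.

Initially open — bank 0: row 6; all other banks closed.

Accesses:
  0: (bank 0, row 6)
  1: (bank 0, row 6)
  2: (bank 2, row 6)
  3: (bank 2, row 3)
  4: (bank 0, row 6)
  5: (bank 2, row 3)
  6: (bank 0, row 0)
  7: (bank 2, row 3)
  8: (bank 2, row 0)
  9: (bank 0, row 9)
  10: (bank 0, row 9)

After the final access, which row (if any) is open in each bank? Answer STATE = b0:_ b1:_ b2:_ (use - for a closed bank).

STATE = b0:9 b1:- b2:0

#0 (0,6) H  (was 6)
#1 (0,6) H  (was 6)
#2 (2,6) E
#3 (2,3) C  (was 6)
#4 (0,6) H  (was 6)
#5 (2,3) H  (was 3)
#6 (0,0) C  (was 6)
#7 (2,3) H  (was 3)
#8 (2,0) C  (was 3)
#9 (0,9) C  (was 0)
#10 (0,9) H  (was 9)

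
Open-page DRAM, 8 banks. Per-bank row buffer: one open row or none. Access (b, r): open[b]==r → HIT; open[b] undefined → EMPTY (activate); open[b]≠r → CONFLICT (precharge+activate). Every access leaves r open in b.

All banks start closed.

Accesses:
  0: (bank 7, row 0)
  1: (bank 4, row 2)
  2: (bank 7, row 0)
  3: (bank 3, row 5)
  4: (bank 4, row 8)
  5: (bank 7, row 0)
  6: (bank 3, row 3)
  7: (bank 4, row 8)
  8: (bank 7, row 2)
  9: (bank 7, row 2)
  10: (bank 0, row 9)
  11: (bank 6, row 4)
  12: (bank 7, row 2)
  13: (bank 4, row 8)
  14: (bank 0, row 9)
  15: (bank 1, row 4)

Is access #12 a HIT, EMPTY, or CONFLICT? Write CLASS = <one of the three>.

#0 (7,0) E
#1 (4,2) E
#2 (7,0) H  (was 0)
#3 (3,5) E
#4 (4,8) C  (was 2)
#5 (7,0) H  (was 0)
#6 (3,3) C  (was 5)
#7 (4,8) H  (was 8)
#8 (7,2) C  (was 0)
#9 (7,2) H  (was 2)
#10 (0,9) E
#11 (6,4) E
#12 (7,2) H  (was 2)
#13 (4,8) H  (was 8)
#14 (0,9) H  (was 9)
#15 (1,4) E

CLASS = HIT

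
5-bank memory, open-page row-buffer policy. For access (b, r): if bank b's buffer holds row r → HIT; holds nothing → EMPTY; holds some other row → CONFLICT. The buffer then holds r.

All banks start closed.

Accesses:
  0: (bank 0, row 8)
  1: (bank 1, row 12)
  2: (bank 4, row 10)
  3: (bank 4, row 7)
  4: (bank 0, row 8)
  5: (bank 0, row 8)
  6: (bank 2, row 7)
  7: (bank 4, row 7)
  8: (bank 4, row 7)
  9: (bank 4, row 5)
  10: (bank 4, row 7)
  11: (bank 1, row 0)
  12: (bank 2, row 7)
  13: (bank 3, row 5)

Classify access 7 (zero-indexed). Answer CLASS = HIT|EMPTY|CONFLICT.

step 0: bank0 None->8 [EMPTY]
step 1: bank1 None->12 [EMPTY]
step 2: bank4 None->10 [EMPTY]
step 3: bank4 10->7 [CONFLICT]
step 4: bank0 8->8 [HIT]
step 5: bank0 8->8 [HIT]
step 6: bank2 None->7 [EMPTY]
step 7: bank4 7->7 [HIT]
step 8: bank4 7->7 [HIT]
step 9: bank4 7->5 [CONFLICT]
step 10: bank4 5->7 [CONFLICT]
step 11: bank1 12->0 [CONFLICT]
step 12: bank2 7->7 [HIT]
step 13: bank3 None->5 [EMPTY]

CLASS = HIT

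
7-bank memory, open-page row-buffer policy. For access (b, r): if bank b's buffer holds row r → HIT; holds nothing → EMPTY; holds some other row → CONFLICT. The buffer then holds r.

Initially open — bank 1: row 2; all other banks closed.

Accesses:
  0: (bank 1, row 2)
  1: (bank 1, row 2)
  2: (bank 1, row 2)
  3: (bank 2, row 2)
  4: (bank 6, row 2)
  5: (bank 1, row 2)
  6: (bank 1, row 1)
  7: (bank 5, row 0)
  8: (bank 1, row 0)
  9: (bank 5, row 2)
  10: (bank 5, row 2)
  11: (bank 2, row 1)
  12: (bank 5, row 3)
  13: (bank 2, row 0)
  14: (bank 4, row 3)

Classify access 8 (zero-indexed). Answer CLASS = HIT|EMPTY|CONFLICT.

step 0: bank1 2->2 [HIT]
step 1: bank1 2->2 [HIT]
step 2: bank1 2->2 [HIT]
step 3: bank2 None->2 [EMPTY]
step 4: bank6 None->2 [EMPTY]
step 5: bank1 2->2 [HIT]
step 6: bank1 2->1 [CONFLICT]
step 7: bank5 None->0 [EMPTY]
step 8: bank1 1->0 [CONFLICT]
step 9: bank5 0->2 [CONFLICT]
step 10: bank5 2->2 [HIT]
step 11: bank2 2->1 [CONFLICT]
step 12: bank5 2->3 [CONFLICT]
step 13: bank2 1->0 [CONFLICT]
step 14: bank4 None->3 [EMPTY]

CLASS = CONFLICT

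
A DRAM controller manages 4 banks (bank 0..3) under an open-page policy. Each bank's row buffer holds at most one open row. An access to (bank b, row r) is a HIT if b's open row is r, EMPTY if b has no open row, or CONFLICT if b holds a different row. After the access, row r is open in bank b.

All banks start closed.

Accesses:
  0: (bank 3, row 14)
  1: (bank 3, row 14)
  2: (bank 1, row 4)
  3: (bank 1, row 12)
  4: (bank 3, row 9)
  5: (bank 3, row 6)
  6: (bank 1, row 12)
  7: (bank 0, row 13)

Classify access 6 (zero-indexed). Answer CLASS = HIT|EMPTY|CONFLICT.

step 0: bank3 None->14 [EMPTY]
step 1: bank3 14->14 [HIT]
step 2: bank1 None->4 [EMPTY]
step 3: bank1 4->12 [CONFLICT]
step 4: bank3 14->9 [CONFLICT]
step 5: bank3 9->6 [CONFLICT]
step 6: bank1 12->12 [HIT]
step 7: bank0 None->13 [EMPTY]

CLASS = HIT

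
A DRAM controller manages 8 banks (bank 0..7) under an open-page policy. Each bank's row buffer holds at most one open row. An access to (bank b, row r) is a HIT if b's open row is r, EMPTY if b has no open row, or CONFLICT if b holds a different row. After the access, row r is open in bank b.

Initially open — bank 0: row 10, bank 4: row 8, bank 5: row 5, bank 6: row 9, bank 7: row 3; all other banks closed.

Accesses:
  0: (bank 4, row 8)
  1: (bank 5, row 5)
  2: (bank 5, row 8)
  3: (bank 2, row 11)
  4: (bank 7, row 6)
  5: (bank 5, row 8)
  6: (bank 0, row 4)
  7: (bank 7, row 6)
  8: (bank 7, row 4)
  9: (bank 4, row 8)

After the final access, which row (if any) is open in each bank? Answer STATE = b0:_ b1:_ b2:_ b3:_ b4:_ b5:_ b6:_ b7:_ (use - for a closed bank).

  [0] b4 r8: had r8 ⇒ H
  [1] b5 r5: had r5 ⇒ H
  [2] b5 r8: had r5 ⇒ C
  [3] b2 r11: no row ⇒ E
  [4] b7 r6: had r3 ⇒ C
  [5] b5 r8: had r8 ⇒ H
  [6] b0 r4: had r10 ⇒ C
  [7] b7 r6: had r6 ⇒ H
  [8] b7 r4: had r6 ⇒ C
  [9] b4 r8: had r8 ⇒ H

STATE = b0:4 b1:- b2:11 b3:- b4:8 b5:8 b6:9 b7:4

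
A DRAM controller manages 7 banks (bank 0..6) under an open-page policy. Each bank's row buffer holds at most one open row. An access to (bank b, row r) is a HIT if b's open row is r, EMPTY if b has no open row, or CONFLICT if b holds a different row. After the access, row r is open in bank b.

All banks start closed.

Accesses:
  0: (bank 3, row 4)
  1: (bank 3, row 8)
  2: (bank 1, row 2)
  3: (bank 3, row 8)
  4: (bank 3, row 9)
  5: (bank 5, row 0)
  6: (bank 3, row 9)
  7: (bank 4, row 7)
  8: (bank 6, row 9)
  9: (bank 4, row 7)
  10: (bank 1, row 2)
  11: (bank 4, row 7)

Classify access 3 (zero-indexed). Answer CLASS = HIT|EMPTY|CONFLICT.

0: bank 3 row 4 — prev None → EMPTY
1: bank 3 row 8 — prev 4 → CONFLICT
2: bank 1 row 2 — prev None → EMPTY
3: bank 3 row 8 — prev 8 → HIT
4: bank 3 row 9 — prev 8 → CONFLICT
5: bank 5 row 0 — prev None → EMPTY
6: bank 3 row 9 — prev 9 → HIT
7: bank 4 row 7 — prev None → EMPTY
8: bank 6 row 9 — prev None → EMPTY
9: bank 4 row 7 — prev 7 → HIT
10: bank 1 row 2 — prev 2 → HIT
11: bank 4 row 7 — prev 7 → HIT

CLASS = HIT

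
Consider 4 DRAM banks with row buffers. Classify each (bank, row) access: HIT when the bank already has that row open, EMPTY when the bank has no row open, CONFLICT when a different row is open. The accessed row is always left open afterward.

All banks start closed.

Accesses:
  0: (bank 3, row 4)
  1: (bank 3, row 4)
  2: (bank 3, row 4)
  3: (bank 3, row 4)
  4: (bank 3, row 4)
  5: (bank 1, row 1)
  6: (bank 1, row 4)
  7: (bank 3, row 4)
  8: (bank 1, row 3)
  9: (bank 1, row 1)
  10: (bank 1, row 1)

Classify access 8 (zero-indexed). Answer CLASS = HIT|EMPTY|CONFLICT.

CLASS = CONFLICT

#0 (3,4) E
#1 (3,4) H  (was 4)
#2 (3,4) H  (was 4)
#3 (3,4) H  (was 4)
#4 (3,4) H  (was 4)
#5 (1,1) E
#6 (1,4) C  (was 1)
#7 (3,4) H  (was 4)
#8 (1,3) C  (was 4)
#9 (1,1) C  (was 3)
#10 (1,1) H  (was 1)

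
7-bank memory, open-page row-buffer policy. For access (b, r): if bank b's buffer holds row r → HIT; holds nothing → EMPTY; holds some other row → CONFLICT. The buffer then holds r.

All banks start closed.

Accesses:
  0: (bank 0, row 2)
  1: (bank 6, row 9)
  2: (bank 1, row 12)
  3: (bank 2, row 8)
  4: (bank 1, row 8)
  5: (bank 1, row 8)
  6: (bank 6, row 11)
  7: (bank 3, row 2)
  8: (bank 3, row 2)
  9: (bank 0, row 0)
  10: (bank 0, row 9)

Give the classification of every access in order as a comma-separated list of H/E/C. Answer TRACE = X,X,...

step 0: bank0 None->2 [EMPTY]
step 1: bank6 None->9 [EMPTY]
step 2: bank1 None->12 [EMPTY]
step 3: bank2 None->8 [EMPTY]
step 4: bank1 12->8 [CONFLICT]
step 5: bank1 8->8 [HIT]
step 6: bank6 9->11 [CONFLICT]
step 7: bank3 None->2 [EMPTY]
step 8: bank3 2->2 [HIT]
step 9: bank0 2->0 [CONFLICT]
step 10: bank0 0->9 [CONFLICT]

TRACE = E,E,E,E,C,H,C,E,H,C,C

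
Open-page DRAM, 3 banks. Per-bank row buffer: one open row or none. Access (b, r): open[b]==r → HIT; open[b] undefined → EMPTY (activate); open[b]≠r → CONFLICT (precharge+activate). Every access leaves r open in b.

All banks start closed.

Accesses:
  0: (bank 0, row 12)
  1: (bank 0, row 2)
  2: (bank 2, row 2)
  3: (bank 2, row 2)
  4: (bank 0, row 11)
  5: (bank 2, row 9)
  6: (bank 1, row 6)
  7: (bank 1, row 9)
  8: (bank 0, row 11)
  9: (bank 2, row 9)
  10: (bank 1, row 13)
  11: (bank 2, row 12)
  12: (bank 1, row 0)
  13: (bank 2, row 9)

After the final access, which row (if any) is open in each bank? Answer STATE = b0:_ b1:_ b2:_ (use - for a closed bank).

step 0: bank0 None->12 [EMPTY]
step 1: bank0 12->2 [CONFLICT]
step 2: bank2 None->2 [EMPTY]
step 3: bank2 2->2 [HIT]
step 4: bank0 2->11 [CONFLICT]
step 5: bank2 2->9 [CONFLICT]
step 6: bank1 None->6 [EMPTY]
step 7: bank1 6->9 [CONFLICT]
step 8: bank0 11->11 [HIT]
step 9: bank2 9->9 [HIT]
step 10: bank1 9->13 [CONFLICT]
step 11: bank2 9->12 [CONFLICT]
step 12: bank1 13->0 [CONFLICT]
step 13: bank2 12->9 [CONFLICT]

STATE = b0:11 b1:0 b2:9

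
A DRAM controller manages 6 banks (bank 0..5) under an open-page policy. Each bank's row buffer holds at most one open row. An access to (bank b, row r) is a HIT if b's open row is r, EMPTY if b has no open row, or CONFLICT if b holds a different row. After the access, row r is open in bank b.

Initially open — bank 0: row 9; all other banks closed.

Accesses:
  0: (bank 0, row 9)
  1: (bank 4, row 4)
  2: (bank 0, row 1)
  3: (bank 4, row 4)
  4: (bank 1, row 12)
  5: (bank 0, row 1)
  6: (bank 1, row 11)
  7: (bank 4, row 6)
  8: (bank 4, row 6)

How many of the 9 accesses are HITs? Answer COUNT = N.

  [0] b0 r9: had r9 ⇒ H
  [1] b4 r4: no row ⇒ E
  [2] b0 r1: had r9 ⇒ C
  [3] b4 r4: had r4 ⇒ H
  [4] b1 r12: no row ⇒ E
  [5] b0 r1: had r1 ⇒ H
  [6] b1 r11: had r12 ⇒ C
  [7] b4 r6: had r4 ⇒ C
  [8] b4 r6: had r6 ⇒ H

COUNT = 4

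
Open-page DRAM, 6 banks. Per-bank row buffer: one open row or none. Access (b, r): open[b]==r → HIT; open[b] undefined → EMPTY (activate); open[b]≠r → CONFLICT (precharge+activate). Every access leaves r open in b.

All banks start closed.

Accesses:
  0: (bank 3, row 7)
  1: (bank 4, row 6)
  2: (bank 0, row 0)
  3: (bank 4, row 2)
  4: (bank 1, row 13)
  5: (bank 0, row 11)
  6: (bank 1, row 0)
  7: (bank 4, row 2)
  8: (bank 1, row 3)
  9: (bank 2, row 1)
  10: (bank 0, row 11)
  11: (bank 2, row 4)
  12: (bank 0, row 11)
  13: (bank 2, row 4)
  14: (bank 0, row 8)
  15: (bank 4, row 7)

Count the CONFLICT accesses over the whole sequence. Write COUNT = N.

COUNT = 7

#0 (3,7) E
#1 (4,6) E
#2 (0,0) E
#3 (4,2) C  (was 6)
#4 (1,13) E
#5 (0,11) C  (was 0)
#6 (1,0) C  (was 13)
#7 (4,2) H  (was 2)
#8 (1,3) C  (was 0)
#9 (2,1) E
#10 (0,11) H  (was 11)
#11 (2,4) C  (was 1)
#12 (0,11) H  (was 11)
#13 (2,4) H  (was 4)
#14 (0,8) C  (was 11)
#15 (4,7) C  (was 2)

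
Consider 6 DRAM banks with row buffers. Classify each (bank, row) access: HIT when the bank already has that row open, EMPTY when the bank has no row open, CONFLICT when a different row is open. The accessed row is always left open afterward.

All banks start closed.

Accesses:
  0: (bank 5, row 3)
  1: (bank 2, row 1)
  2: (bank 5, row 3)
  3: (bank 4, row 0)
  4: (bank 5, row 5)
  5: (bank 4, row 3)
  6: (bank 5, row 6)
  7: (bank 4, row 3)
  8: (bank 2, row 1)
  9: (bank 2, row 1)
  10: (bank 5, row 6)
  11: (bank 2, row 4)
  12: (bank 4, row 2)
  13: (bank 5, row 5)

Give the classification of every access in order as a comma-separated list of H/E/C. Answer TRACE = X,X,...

TRACE = E,E,H,E,C,C,C,H,H,H,H,C,C,C

0: bank 5 row 3 — prev None → EMPTY
1: bank 2 row 1 — prev None → EMPTY
2: bank 5 row 3 — prev 3 → HIT
3: bank 4 row 0 — prev None → EMPTY
4: bank 5 row 5 — prev 3 → CONFLICT
5: bank 4 row 3 — prev 0 → CONFLICT
6: bank 5 row 6 — prev 5 → CONFLICT
7: bank 4 row 3 — prev 3 → HIT
8: bank 2 row 1 — prev 1 → HIT
9: bank 2 row 1 — prev 1 → HIT
10: bank 5 row 6 — prev 6 → HIT
11: bank 2 row 4 — prev 1 → CONFLICT
12: bank 4 row 2 — prev 3 → CONFLICT
13: bank 5 row 5 — prev 6 → CONFLICT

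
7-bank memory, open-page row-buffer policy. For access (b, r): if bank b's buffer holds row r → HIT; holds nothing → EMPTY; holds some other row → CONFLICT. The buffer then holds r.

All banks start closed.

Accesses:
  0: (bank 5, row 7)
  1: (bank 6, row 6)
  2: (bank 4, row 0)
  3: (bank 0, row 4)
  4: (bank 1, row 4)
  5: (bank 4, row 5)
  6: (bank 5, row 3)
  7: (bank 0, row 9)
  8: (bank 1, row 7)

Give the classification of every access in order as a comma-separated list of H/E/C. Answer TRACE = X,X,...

  [0] b5 r7: no row ⇒ E
  [1] b6 r6: no row ⇒ E
  [2] b4 r0: no row ⇒ E
  [3] b0 r4: no row ⇒ E
  [4] b1 r4: no row ⇒ E
  [5] b4 r5: had r0 ⇒ C
  [6] b5 r3: had r7 ⇒ C
  [7] b0 r9: had r4 ⇒ C
  [8] b1 r7: had r4 ⇒ C

TRACE = E,E,E,E,E,C,C,C,C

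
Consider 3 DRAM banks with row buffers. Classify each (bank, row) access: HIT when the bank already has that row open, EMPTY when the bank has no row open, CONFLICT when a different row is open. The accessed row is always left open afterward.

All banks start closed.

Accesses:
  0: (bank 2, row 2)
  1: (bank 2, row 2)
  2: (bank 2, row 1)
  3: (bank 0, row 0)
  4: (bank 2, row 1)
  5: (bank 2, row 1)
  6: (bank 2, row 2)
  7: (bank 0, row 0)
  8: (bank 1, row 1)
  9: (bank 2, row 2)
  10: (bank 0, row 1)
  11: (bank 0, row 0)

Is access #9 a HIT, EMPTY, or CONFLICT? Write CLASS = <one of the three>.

0: bank 2 row 2 — prev None → EMPTY
1: bank 2 row 2 — prev 2 → HIT
2: bank 2 row 1 — prev 2 → CONFLICT
3: bank 0 row 0 — prev None → EMPTY
4: bank 2 row 1 — prev 1 → HIT
5: bank 2 row 1 — prev 1 → HIT
6: bank 2 row 2 — prev 1 → CONFLICT
7: bank 0 row 0 — prev 0 → HIT
8: bank 1 row 1 — prev None → EMPTY
9: bank 2 row 2 — prev 2 → HIT
10: bank 0 row 1 — prev 0 → CONFLICT
11: bank 0 row 0 — prev 1 → CONFLICT

CLASS = HIT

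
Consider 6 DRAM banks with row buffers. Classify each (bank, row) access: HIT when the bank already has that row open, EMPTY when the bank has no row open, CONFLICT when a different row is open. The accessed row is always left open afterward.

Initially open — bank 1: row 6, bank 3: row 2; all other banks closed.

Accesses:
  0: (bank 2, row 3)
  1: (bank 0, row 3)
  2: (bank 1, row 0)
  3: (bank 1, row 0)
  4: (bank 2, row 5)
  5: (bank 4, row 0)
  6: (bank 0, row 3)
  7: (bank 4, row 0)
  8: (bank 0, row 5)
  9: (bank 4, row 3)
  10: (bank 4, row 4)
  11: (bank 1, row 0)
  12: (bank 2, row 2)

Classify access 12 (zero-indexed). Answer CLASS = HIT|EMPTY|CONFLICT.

0: bank 2 row 3 — prev None → EMPTY
1: bank 0 row 3 — prev None → EMPTY
2: bank 1 row 0 — prev 6 → CONFLICT
3: bank 1 row 0 — prev 0 → HIT
4: bank 2 row 5 — prev 3 → CONFLICT
5: bank 4 row 0 — prev None → EMPTY
6: bank 0 row 3 — prev 3 → HIT
7: bank 4 row 0 — prev 0 → HIT
8: bank 0 row 5 — prev 3 → CONFLICT
9: bank 4 row 3 — prev 0 → CONFLICT
10: bank 4 row 4 — prev 3 → CONFLICT
11: bank 1 row 0 — prev 0 → HIT
12: bank 2 row 2 — prev 5 → CONFLICT

CLASS = CONFLICT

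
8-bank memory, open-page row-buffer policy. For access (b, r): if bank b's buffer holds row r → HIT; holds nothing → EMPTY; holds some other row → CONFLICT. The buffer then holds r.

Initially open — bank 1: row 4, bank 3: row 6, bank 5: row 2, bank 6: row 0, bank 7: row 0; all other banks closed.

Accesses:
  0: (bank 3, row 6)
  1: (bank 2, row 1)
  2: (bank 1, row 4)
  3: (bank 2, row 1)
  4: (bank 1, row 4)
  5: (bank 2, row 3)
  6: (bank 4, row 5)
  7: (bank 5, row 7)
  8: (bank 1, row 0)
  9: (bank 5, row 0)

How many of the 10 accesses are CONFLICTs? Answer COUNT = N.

COUNT = 4

#0 (3,6) H  (was 6)
#1 (2,1) E
#2 (1,4) H  (was 4)
#3 (2,1) H  (was 1)
#4 (1,4) H  (was 4)
#5 (2,3) C  (was 1)
#6 (4,5) E
#7 (5,7) C  (was 2)
#8 (1,0) C  (was 4)
#9 (5,0) C  (was 7)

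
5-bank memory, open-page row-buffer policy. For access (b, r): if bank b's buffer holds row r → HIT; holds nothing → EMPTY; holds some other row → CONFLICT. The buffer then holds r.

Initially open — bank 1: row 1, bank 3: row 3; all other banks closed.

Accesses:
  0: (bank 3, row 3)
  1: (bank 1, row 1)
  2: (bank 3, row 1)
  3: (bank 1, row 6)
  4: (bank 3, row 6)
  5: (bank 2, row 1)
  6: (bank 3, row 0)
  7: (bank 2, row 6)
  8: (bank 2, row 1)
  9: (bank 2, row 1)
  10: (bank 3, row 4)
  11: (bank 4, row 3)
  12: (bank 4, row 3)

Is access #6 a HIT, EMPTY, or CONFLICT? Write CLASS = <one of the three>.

step 0: bank3 3->3 [HIT]
step 1: bank1 1->1 [HIT]
step 2: bank3 3->1 [CONFLICT]
step 3: bank1 1->6 [CONFLICT]
step 4: bank3 1->6 [CONFLICT]
step 5: bank2 None->1 [EMPTY]
step 6: bank3 6->0 [CONFLICT]
step 7: bank2 1->6 [CONFLICT]
step 8: bank2 6->1 [CONFLICT]
step 9: bank2 1->1 [HIT]
step 10: bank3 0->4 [CONFLICT]
step 11: bank4 None->3 [EMPTY]
step 12: bank4 3->3 [HIT]

CLASS = CONFLICT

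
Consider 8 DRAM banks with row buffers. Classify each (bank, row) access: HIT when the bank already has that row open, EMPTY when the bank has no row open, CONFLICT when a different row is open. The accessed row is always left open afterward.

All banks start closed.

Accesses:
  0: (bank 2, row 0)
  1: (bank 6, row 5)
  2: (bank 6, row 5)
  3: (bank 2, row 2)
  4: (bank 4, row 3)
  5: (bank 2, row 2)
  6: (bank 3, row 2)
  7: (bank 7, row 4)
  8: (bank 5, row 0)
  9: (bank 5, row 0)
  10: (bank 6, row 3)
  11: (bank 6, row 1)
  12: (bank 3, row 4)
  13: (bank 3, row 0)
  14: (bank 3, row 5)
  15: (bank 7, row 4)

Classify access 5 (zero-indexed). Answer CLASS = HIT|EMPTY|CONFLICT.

0: bank 2 row 0 — prev None → EMPTY
1: bank 6 row 5 — prev None → EMPTY
2: bank 6 row 5 — prev 5 → HIT
3: bank 2 row 2 — prev 0 → CONFLICT
4: bank 4 row 3 — prev None → EMPTY
5: bank 2 row 2 — prev 2 → HIT
6: bank 3 row 2 — prev None → EMPTY
7: bank 7 row 4 — prev None → EMPTY
8: bank 5 row 0 — prev None → EMPTY
9: bank 5 row 0 — prev 0 → HIT
10: bank 6 row 3 — prev 5 → CONFLICT
11: bank 6 row 1 — prev 3 → CONFLICT
12: bank 3 row 4 — prev 2 → CONFLICT
13: bank 3 row 0 — prev 4 → CONFLICT
14: bank 3 row 5 — prev 0 → CONFLICT
15: bank 7 row 4 — prev 4 → HIT

CLASS = HIT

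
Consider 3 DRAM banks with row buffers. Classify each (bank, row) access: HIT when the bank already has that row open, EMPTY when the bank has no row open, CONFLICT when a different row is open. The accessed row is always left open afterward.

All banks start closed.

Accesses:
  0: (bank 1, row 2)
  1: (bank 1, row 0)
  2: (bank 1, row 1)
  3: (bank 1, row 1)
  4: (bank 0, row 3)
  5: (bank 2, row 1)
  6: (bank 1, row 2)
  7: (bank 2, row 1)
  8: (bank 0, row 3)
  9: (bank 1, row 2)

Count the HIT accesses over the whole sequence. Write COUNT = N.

COUNT = 4

#0 (1,2) E
#1 (1,0) C  (was 2)
#2 (1,1) C  (was 0)
#3 (1,1) H  (was 1)
#4 (0,3) E
#5 (2,1) E
#6 (1,2) C  (was 1)
#7 (2,1) H  (was 1)
#8 (0,3) H  (was 3)
#9 (1,2) H  (was 2)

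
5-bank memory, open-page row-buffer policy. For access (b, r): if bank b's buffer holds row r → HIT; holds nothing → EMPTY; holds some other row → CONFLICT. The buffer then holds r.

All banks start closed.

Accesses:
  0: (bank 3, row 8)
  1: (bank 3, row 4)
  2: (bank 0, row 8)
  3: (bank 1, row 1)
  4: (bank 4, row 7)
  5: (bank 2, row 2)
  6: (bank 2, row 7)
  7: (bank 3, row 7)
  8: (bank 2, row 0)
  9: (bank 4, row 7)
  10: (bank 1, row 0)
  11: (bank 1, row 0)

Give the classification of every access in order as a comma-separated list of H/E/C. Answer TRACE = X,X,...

TRACE = E,C,E,E,E,E,C,C,C,H,C,H

0: bank 3 row 8 — prev None → EMPTY
1: bank 3 row 4 — prev 8 → CONFLICT
2: bank 0 row 8 — prev None → EMPTY
3: bank 1 row 1 — prev None → EMPTY
4: bank 4 row 7 — prev None → EMPTY
5: bank 2 row 2 — prev None → EMPTY
6: bank 2 row 7 — prev 2 → CONFLICT
7: bank 3 row 7 — prev 4 → CONFLICT
8: bank 2 row 0 — prev 7 → CONFLICT
9: bank 4 row 7 — prev 7 → HIT
10: bank 1 row 0 — prev 1 → CONFLICT
11: bank 1 row 0 — prev 0 → HIT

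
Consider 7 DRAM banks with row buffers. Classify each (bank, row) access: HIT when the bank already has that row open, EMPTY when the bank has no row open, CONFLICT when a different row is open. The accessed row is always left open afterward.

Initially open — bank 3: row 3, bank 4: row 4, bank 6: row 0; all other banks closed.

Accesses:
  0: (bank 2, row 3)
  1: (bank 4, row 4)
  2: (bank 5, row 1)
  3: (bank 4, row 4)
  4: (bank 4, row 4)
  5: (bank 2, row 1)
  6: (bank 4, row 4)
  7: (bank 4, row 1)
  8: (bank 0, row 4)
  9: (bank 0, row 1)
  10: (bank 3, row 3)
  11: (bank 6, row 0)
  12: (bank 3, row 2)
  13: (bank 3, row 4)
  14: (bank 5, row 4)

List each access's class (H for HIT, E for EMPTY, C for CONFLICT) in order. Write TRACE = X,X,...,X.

TRACE = E,H,E,H,H,C,H,C,E,C,H,H,C,C,C

  [0] b2 r3: no row ⇒ E
  [1] b4 r4: had r4 ⇒ H
  [2] b5 r1: no row ⇒ E
  [3] b4 r4: had r4 ⇒ H
  [4] b4 r4: had r4 ⇒ H
  [5] b2 r1: had r3 ⇒ C
  [6] b4 r4: had r4 ⇒ H
  [7] b4 r1: had r4 ⇒ C
  [8] b0 r4: no row ⇒ E
  [9] b0 r1: had r4 ⇒ C
  [10] b3 r3: had r3 ⇒ H
  [11] b6 r0: had r0 ⇒ H
  [12] b3 r2: had r3 ⇒ C
  [13] b3 r4: had r2 ⇒ C
  [14] b5 r4: had r1 ⇒ C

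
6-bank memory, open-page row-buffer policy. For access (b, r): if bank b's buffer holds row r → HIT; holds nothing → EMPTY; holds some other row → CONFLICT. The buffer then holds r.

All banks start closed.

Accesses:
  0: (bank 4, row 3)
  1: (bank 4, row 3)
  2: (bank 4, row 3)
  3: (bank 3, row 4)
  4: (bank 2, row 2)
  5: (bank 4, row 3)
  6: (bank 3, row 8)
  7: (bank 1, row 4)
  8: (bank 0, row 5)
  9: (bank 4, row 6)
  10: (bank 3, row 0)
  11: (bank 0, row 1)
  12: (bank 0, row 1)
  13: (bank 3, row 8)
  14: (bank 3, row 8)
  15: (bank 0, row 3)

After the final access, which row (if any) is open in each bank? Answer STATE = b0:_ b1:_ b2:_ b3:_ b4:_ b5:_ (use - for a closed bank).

step 0: bank4 None->3 [EMPTY]
step 1: bank4 3->3 [HIT]
step 2: bank4 3->3 [HIT]
step 3: bank3 None->4 [EMPTY]
step 4: bank2 None->2 [EMPTY]
step 5: bank4 3->3 [HIT]
step 6: bank3 4->8 [CONFLICT]
step 7: bank1 None->4 [EMPTY]
step 8: bank0 None->5 [EMPTY]
step 9: bank4 3->6 [CONFLICT]
step 10: bank3 8->0 [CONFLICT]
step 11: bank0 5->1 [CONFLICT]
step 12: bank0 1->1 [HIT]
step 13: bank3 0->8 [CONFLICT]
step 14: bank3 8->8 [HIT]
step 15: bank0 1->3 [CONFLICT]

STATE = b0:3 b1:4 b2:2 b3:8 b4:6 b5:-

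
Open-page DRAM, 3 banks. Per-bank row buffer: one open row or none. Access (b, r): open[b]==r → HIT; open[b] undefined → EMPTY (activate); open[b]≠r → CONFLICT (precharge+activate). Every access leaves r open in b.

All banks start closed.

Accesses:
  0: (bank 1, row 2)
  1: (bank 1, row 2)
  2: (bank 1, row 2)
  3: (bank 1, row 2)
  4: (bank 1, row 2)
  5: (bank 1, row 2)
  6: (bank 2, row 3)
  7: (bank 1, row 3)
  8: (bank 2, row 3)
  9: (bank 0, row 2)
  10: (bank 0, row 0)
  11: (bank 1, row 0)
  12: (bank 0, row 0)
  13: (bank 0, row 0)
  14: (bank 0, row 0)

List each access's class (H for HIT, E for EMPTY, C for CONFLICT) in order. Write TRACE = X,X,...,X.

TRACE = E,H,H,H,H,H,E,C,H,E,C,C,H,H,H

step 0: bank1 None->2 [EMPTY]
step 1: bank1 2->2 [HIT]
step 2: bank1 2->2 [HIT]
step 3: bank1 2->2 [HIT]
step 4: bank1 2->2 [HIT]
step 5: bank1 2->2 [HIT]
step 6: bank2 None->3 [EMPTY]
step 7: bank1 2->3 [CONFLICT]
step 8: bank2 3->3 [HIT]
step 9: bank0 None->2 [EMPTY]
step 10: bank0 2->0 [CONFLICT]
step 11: bank1 3->0 [CONFLICT]
step 12: bank0 0->0 [HIT]
step 13: bank0 0->0 [HIT]
step 14: bank0 0->0 [HIT]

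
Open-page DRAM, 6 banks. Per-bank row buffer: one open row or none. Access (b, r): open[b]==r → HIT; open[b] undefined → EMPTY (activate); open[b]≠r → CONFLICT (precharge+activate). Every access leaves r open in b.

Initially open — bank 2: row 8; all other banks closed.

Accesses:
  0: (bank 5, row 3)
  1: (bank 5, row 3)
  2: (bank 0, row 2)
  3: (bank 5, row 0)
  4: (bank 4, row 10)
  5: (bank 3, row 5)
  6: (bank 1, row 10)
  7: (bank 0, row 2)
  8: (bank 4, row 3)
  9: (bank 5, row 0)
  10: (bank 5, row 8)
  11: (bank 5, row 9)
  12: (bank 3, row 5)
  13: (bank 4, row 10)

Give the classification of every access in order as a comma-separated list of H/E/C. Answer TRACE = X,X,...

0: bank 5 row 3 — prev None → EMPTY
1: bank 5 row 3 — prev 3 → HIT
2: bank 0 row 2 — prev None → EMPTY
3: bank 5 row 0 — prev 3 → CONFLICT
4: bank 4 row 10 — prev None → EMPTY
5: bank 3 row 5 — prev None → EMPTY
6: bank 1 row 10 — prev None → EMPTY
7: bank 0 row 2 — prev 2 → HIT
8: bank 4 row 3 — prev 10 → CONFLICT
9: bank 5 row 0 — prev 0 → HIT
10: bank 5 row 8 — prev 0 → CONFLICT
11: bank 5 row 9 — prev 8 → CONFLICT
12: bank 3 row 5 — prev 5 → HIT
13: bank 4 row 10 — prev 3 → CONFLICT

TRACE = E,H,E,C,E,E,E,H,C,H,C,C,H,C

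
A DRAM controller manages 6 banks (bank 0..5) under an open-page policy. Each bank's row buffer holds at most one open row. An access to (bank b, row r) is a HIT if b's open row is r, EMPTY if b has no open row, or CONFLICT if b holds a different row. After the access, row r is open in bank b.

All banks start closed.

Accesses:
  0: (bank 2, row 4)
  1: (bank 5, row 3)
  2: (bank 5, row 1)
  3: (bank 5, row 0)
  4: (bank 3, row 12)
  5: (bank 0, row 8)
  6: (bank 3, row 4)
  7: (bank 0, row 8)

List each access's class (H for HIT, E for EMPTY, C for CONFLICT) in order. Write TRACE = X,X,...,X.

#0 (2,4) E
#1 (5,3) E
#2 (5,1) C  (was 3)
#3 (5,0) C  (was 1)
#4 (3,12) E
#5 (0,8) E
#6 (3,4) C  (was 12)
#7 (0,8) H  (was 8)

TRACE = E,E,C,C,E,E,C,H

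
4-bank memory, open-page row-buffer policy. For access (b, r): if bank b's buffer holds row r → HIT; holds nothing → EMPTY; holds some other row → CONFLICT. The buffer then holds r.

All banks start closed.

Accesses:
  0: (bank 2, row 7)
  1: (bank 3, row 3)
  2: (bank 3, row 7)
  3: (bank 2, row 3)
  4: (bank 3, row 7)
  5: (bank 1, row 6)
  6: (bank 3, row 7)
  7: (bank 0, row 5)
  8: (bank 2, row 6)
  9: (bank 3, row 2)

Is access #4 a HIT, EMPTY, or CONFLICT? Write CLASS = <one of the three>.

CLASS = HIT

  [0] b2 r7: no row ⇒ E
  [1] b3 r3: no row ⇒ E
  [2] b3 r7: had r3 ⇒ C
  [3] b2 r3: had r7 ⇒ C
  [4] b3 r7: had r7 ⇒ H
  [5] b1 r6: no row ⇒ E
  [6] b3 r7: had r7 ⇒ H
  [7] b0 r5: no row ⇒ E
  [8] b2 r6: had r3 ⇒ C
  [9] b3 r2: had r7 ⇒ C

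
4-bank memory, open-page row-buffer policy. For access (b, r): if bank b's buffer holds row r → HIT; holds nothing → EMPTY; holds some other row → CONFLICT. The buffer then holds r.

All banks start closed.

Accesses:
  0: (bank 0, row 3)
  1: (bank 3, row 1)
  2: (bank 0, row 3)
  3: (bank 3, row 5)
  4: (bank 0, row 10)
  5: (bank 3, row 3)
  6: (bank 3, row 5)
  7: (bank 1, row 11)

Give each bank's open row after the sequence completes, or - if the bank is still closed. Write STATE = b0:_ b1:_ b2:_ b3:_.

step 0: bank0 None->3 [EMPTY]
step 1: bank3 None->1 [EMPTY]
step 2: bank0 3->3 [HIT]
step 3: bank3 1->5 [CONFLICT]
step 4: bank0 3->10 [CONFLICT]
step 5: bank3 5->3 [CONFLICT]
step 6: bank3 3->5 [CONFLICT]
step 7: bank1 None->11 [EMPTY]

STATE = b0:10 b1:11 b2:- b3:5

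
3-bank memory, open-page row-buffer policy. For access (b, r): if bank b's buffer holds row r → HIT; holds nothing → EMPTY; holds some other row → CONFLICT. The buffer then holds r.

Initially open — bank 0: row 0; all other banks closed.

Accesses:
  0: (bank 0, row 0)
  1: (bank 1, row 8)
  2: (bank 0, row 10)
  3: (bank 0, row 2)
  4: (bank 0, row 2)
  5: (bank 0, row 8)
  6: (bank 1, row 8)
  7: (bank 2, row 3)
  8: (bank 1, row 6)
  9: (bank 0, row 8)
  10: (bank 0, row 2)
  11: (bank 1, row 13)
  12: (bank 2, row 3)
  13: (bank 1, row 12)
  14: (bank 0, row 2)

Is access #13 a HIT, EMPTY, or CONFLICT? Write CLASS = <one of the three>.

0: bank 0 row 0 — prev 0 → HIT
1: bank 1 row 8 — prev None → EMPTY
2: bank 0 row 10 — prev 0 → CONFLICT
3: bank 0 row 2 — prev 10 → CONFLICT
4: bank 0 row 2 — prev 2 → HIT
5: bank 0 row 8 — prev 2 → CONFLICT
6: bank 1 row 8 — prev 8 → HIT
7: bank 2 row 3 — prev None → EMPTY
8: bank 1 row 6 — prev 8 → CONFLICT
9: bank 0 row 8 — prev 8 → HIT
10: bank 0 row 2 — prev 8 → CONFLICT
11: bank 1 row 13 — prev 6 → CONFLICT
12: bank 2 row 3 — prev 3 → HIT
13: bank 1 row 12 — prev 13 → CONFLICT
14: bank 0 row 2 — prev 2 → HIT

CLASS = CONFLICT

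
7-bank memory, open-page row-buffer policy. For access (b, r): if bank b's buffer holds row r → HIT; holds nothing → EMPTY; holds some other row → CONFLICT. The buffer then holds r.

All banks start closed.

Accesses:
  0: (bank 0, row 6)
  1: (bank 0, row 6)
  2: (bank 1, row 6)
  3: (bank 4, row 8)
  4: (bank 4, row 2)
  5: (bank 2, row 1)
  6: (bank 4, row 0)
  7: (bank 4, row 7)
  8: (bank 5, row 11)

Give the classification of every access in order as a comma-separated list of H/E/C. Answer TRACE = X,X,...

0: bank 0 row 6 — prev None → EMPTY
1: bank 0 row 6 — prev 6 → HIT
2: bank 1 row 6 — prev None → EMPTY
3: bank 4 row 8 — prev None → EMPTY
4: bank 4 row 2 — prev 8 → CONFLICT
5: bank 2 row 1 — prev None → EMPTY
6: bank 4 row 0 — prev 2 → CONFLICT
7: bank 4 row 7 — prev 0 → CONFLICT
8: bank 5 row 11 — prev None → EMPTY

TRACE = E,H,E,E,C,E,C,C,E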